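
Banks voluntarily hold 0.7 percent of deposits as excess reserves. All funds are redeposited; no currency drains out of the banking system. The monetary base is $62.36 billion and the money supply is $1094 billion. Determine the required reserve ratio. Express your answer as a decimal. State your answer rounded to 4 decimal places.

0.0500

Using m = M/MB = 1094/62.36 ≈ 17.543297. Since m = (1 + c)/(c + rr + e), the denominator satisfies c + rr + e = (1 + c)/m = (1 + 0) / 17.543297 ≈ 0.057002.
With c = 0 and e = 0.007, the required reserve ratio is 0.057002 − 0 − 0.007 = 0.050002.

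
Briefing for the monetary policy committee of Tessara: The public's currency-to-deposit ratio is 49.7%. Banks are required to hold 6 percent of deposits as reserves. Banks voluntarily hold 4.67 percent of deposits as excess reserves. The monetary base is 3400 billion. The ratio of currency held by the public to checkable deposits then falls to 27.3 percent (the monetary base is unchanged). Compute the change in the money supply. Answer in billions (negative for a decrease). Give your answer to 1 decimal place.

2968.0 billion

Initially m₁ = (1 + 0.497) / (0.06 + 0.0467 + 0.497) ≈ 2.479708, so M₁ = 2.479708 × 3400 = 8431.0072 billion.
After the change m₂ = (1 + 0.273) / (0.06 + 0.0467 + 0.273) ≈ 3.352647, so M₂ = 3.352647 × 3400 = 11398.9998 billion.
ΔM = M₂ − M₁ = 11398.9998 − 8431.0072 = 2967.9926 billion.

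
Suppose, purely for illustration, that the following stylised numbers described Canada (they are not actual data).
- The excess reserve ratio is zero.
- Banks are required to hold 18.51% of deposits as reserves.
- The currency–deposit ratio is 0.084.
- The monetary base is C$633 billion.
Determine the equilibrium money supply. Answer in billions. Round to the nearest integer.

The money multiplier is m = (1 + c) / (rr + c) = (1 + 0.084) / (0.1851 + 0.084) ≈ 4.0282.
So M = m × MB = 4.0282 × 633 = 2549.8506 billion.

C$2550 billion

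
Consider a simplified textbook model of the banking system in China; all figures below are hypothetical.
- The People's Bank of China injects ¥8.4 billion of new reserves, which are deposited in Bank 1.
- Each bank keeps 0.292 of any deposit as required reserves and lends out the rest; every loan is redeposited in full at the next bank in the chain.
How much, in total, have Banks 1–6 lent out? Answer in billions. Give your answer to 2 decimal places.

¥17.80 billion

Bank i lends (1 − rr)^i of the original deposit: Bank 1 lends 8.4·0.7080 = 5.9472, Bank 2 lends 8.4·0.7080² ≈ 4.2106, and so on.
Summing a geometric series: total = 8.4·[0.7080·(1 − 0.7080^6) / (1 − 0.7080)] ≈ 17.8019 billion.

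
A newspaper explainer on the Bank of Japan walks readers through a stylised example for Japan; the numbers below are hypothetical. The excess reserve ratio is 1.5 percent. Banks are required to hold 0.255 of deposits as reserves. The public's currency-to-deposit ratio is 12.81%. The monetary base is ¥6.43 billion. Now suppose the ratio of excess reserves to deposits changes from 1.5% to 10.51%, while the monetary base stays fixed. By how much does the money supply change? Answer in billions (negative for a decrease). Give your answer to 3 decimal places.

-3.363 billion

Initially m₁ = (1 + 0.1281) / (0.255 + 0.015 + 0.1281) ≈ 2.83371, so M₁ = 2.83371 × 6.43 ≈ 18.2208 billion.
After the change m₂ = (1 + 0.1281) / (0.255 + 0.1051 + 0.1281) ≈ 2.31073, so M₂ = 2.31073 × 6.43 ≈ 14.858 billion.
ΔM = M₂ − M₁ = 14.858 − 18.2208 = -3.3628 billion.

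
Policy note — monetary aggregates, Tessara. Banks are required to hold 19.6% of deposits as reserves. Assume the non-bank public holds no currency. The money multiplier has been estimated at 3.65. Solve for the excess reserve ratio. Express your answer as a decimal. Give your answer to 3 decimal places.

0.078

Using m = 3.65. Since m = (1 + c)/(c + rr + e), the denominator satisfies c + rr + e = (1 + c)/m = (1 + 0) / 3.65 ≈ 0.273973.
With c = 0 and rr = 0.196, the excess reserve ratio is 0.273973 − 0 − 0.196 = 0.077973.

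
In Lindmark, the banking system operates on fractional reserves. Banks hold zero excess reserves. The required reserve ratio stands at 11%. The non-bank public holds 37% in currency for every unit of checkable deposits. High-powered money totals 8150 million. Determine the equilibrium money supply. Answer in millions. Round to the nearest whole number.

23261 million

The money multiplier is m = (1 + c) / (rr + c) = (1 + 0.37) / (0.11 + 0.37) ≈ 2.85417.
So M = m × MB = 2.85417 × 8150 = 23261.4855 million.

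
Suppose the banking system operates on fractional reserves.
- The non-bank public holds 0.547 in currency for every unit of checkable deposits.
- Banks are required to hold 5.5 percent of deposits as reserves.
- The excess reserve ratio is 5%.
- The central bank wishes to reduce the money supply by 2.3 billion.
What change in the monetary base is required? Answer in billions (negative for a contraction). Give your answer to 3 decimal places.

-0.969 billion

The money multiplier is m = (1 + c) / (rr + e + c) = (1 + 0.547) / (0.055 + 0.05 + 0.547) ≈ 2.37270.
ΔMB = ΔM / m = (−2.3) / 2.37270 ≈ -0.9694 billion.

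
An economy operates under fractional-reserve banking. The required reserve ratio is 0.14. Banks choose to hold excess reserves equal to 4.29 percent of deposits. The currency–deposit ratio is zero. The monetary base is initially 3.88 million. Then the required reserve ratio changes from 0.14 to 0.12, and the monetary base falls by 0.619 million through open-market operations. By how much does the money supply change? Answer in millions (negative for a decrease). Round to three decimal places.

Before: m₁ = 1 / (0.14 + 0.0429) ≈ 5.46747, MB₁ = 3.88, so M₁ = 5.46747 × 3.88 ≈ 21.2138 million.
After: m₂ = 1 / (0.12 + 0.0429) ≈ 6.13874, MB₂ = 3.88 − 0.619 = 3.261, so M₂ = 6.13874 × 3.261 ≈ 20.0184 million.
ΔM = M₂ − M₁ = 20.0184 − 21.2138 = -1.1954 million.

-1.195 million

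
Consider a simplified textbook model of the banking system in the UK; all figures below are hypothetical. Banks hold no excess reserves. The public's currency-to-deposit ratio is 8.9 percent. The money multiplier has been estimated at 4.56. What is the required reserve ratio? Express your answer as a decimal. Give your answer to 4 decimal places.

0.1498

Using m = 4.56. Since m = (1 + c)/(c + rr + e), the denominator satisfies c + rr + e = (1 + c)/m = (1 + 0.089) / 4.56 ≈ 0.238816.
With c = 0.089 and e = 0, the required reserve ratio is 0.238816 − 0.089 − 0 = 0.149816.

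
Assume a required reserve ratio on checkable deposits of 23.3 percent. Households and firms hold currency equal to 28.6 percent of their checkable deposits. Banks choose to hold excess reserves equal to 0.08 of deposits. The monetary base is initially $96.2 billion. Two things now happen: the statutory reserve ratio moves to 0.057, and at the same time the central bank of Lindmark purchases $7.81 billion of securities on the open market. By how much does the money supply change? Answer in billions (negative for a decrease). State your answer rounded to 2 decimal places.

$109.68 billion

Before: m₁ = (1 + 0.286) / (0.233 + 0.08 + 0.286) ≈ 2.146912, MB₁ = 96.2, so M₁ = 2.146912 × 96.2 ≈ 206.5329 billion.
After: m₂ = (1 + 0.286) / (0.057 + 0.08 + 0.286) ≈ 3.040189, MB₂ = 96.2 + 7.81 = 104.01, so M₂ = 3.040189 × 104.01 ≈ 316.2101 billion.
ΔM = M₂ − M₁ = 316.2101 − 206.5329 = 109.6772 billion.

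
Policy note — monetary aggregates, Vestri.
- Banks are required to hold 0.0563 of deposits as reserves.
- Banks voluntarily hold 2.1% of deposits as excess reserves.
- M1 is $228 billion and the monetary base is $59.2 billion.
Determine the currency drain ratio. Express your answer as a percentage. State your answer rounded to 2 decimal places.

Using m = M/MB = 228/59.2 ≈ 3.851351. From m = (1 + c)/(c + rr + e), rearranging gives 1 + c = m·(c + rr + e), so c·(1 − m) = m·(rr + e) − 1.
Hence c = [m·(rr + e) − 1]/(1 − m) = [3.851351 × (0.0563 + 0.021) − 1] / (1 − 3.851351) ≈ 0.246301.

24.63%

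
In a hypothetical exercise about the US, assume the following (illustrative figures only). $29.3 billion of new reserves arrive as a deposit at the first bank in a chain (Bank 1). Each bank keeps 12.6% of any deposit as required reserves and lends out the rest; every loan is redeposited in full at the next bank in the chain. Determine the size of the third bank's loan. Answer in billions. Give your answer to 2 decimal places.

$19.56 billion

Each bank lends a fraction (1 − rr) = 0.8740 of the deposit it receives, so Bank 3 receives 29.3·0.8740^2 and lends 29.3·0.8740^3 ≈ 19.5615 billion.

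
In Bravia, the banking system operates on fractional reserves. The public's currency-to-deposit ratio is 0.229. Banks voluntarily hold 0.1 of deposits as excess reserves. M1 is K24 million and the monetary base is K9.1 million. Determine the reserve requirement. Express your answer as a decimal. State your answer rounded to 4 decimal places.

Using m = M/MB = 24/9.1 ≈ 2.637363. Since m = (1 + c)/(c + rr + e), the denominator satisfies c + rr + e = (1 + c)/m = (1 + 0.229) / 2.637363 ≈ 0.465996.
With c = 0.229 and e = 0.1, the reserve requirement is 0.465996 − 0.229 − 0.1 = 0.136996.

0.1370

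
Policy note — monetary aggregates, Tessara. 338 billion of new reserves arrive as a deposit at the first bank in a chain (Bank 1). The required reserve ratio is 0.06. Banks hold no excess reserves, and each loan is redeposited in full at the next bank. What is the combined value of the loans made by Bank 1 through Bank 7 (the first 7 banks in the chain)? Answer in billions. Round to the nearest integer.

Bank i lends (1 − rr)^i of the original deposit: Bank 1 lends 338·0.9400 = 317.7200, Bank 2 lends 338·0.9400² = 298.6568, and so on.
Summing a geometric series: total = 338·[0.9400·(1 − 0.9400^7) / (1 − 0.9400)] ≈ 1861.4283 billion.

1861 billion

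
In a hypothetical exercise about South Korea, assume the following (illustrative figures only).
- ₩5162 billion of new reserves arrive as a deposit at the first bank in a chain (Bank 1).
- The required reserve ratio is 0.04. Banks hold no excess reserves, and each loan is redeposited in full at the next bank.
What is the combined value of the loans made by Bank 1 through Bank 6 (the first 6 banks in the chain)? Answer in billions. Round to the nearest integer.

Bank i lends (1 − rr)^i of the original deposit: Bank 1 lends 5162·0.9600 = 4955.5200, Bank 2 lends 5162·0.9600² = 4757.2992, and so on.
Summing a geometric series: total = 5162·[0.9600·(1 − 0.9600^6) / (1 − 0.9600)] ≈ 26913.7030 billion.

₩26914 billion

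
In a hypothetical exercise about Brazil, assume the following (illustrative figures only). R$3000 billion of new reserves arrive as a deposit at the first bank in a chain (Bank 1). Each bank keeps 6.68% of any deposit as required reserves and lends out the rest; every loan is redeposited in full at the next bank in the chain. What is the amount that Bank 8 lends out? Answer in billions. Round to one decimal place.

R$1725.5 billion

Each bank lends a fraction (1 − rr) = 0.9332 of the deposit it receives, so Bank 8 receives 3000·0.9332^7 and lends 3000·0.9332^8 ≈ 1725.5164 billion.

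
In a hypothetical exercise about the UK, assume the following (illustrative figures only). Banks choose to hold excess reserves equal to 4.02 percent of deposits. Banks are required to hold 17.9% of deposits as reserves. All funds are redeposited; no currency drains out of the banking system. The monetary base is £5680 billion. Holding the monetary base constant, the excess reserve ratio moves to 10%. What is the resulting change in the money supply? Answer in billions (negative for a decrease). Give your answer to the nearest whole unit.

-5554 billion

Initially m₁ = 1 / (0.179 + 0.0402) ≈ 4.56204, so M₁ = 4.56204 × 5680 = 25912.3872 billion.
After the change m₂ = 1 / (0.179 + 0.1) ≈ 3.58423, so M₂ = 3.58423 × 5680 = 20358.4264 billion.
ΔM = M₂ − M₁ = 20358.4264 − 25912.3872 = -5553.9608 billion.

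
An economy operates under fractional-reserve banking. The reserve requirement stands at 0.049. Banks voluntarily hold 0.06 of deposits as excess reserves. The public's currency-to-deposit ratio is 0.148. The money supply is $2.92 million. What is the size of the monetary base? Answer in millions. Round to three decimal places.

$0.654 million

The money multiplier is m = (1 + c) / (rr + e + c) = (1 + 0.148) / (0.049 + 0.06 + 0.148) ≈ 4.46693.
MB = M / m = 2.92 / 4.46693 ≈ 0.6537 million.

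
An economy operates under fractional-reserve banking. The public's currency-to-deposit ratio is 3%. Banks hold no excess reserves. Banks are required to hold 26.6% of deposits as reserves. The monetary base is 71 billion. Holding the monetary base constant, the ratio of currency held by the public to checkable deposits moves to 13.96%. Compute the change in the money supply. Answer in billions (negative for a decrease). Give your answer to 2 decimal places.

Initially m₁ = (1 + 0.03) / (0.266 + 0.03) ≈ 3.47973, so M₁ = 3.47973 × 71 ≈ 247.0608 billion.
After the change m₂ = (1 + 0.1396) / (0.266 + 0.1396) ≈ 2.80966, so M₂ = 2.80966 × 71 ≈ 199.4859 billion.
ΔM = M₂ − M₁ = 199.4859 − 247.0608 = -47.5749 billion.

-47.57 billion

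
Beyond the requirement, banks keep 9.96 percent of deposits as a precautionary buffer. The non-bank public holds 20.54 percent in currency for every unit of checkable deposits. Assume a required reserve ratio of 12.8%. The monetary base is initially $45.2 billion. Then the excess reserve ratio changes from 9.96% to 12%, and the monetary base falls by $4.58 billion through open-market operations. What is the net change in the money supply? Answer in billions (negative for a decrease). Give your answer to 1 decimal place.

Before: m₁ = (1 + 0.2054) / (0.128 + 0.0996 + 0.2054) ≈ 2.7838, MB₁ = 45.2, so M₁ = 2.7838 × 45.2 ≈ 125.8278 billion.
After: m₂ = (1 + 0.2054) / (0.128 + 0.12 + 0.2054) ≈ 2.6586, MB₂ = 45.2 − 4.58 = 40.62, so M₂ = 2.6586 × 40.62 ≈ 107.9923 billion.
ΔM = M₂ − M₁ = 107.9923 − 125.8278 = -17.8355 billion.

-17.8 billion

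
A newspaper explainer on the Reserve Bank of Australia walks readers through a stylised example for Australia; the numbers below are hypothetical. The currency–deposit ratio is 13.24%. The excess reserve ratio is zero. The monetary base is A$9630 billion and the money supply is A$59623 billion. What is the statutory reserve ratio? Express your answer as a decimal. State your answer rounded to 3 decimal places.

0.050

Using m = M/MB = 59623/9630 ≈ 6.191381. Since m = (1 + c)/(c + rr + e), the denominator satisfies c + rr + e = (1 + c)/m = (1 + 0.1324) / 6.191381 ≈ 0.182899.
With c = 0.1324 and e = 0, the statutory reserve ratio is 0.182899 − 0.1324 − 0 = 0.050499.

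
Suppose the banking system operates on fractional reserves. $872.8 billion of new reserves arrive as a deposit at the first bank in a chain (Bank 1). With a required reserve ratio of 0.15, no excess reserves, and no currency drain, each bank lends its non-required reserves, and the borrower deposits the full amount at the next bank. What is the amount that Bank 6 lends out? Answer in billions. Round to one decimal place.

Each bank lends a fraction (1 − rr) = 0.8500 of the deposit it receives, so Bank 6 receives 872.8·0.8500^5 and lends 872.8·0.8500^6 ≈ 329.1761 billion.

$329.2 billion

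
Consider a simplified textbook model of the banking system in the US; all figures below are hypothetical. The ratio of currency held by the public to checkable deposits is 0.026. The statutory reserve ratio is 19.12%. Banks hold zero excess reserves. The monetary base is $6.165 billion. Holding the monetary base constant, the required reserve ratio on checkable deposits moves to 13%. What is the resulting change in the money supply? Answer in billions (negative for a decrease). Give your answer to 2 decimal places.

$11.42 billion

Initially m₁ = (1 + 0.026) / (0.1912 + 0.026) ≈ 4.7238, so M₁ = 4.7238 × 6.165 ≈ 29.1222 billion.
After the change m₂ = (1 + 0.026) / (0.13 + 0.026) ≈ 6.5769, so M₂ = 6.5769 × 6.165 ≈ 40.5466 billion.
ΔM = M₂ − M₁ = 40.5466 − 29.1222 = 11.4244 billion.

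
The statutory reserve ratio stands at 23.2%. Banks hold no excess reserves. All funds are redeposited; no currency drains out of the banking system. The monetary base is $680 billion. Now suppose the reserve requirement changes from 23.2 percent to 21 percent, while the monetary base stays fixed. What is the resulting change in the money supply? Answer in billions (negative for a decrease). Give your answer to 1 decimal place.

$307.1 billion

Initially m₁ = 1 / (0.232) ≈ 4.31034, so M₁ = 4.31034 × 680 = 2931.0312 billion.
After the change m₂ = 1 / (0.21) ≈ 4.76190, so M₂ = 4.76190 × 680 = 3238.092 billion.
ΔM = M₂ − M₁ = 3238.092 − 2931.0312 = 307.0608 billion.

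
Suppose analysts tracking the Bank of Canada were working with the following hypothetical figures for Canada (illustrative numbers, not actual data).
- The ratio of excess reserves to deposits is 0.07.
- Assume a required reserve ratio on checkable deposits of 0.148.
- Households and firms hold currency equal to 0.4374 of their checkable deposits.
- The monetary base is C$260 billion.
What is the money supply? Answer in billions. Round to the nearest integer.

C$570 billion

The money multiplier is m = (1 + c) / (rr + e + c) = (1 + 0.4374) / (0.148 + 0.07 + 0.4374) ≈ 2.1932.
So M = m × MB = 2.1932 × 260 = 570.232 billion.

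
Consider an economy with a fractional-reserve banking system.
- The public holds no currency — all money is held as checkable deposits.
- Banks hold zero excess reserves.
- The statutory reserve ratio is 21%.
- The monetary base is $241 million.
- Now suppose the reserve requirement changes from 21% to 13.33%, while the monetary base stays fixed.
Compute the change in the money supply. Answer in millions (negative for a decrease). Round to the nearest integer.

$660 million

Initially m₁ = 1 / (0.21) ≈ 4.7619, so M₁ = 4.7619 × 241 = 1147.6179 million.
After the change m₂ = 1 / (0.1333) ≈ 7.5019, so M₂ = 7.5019 × 241 = 1807.9579 million.
ΔM = M₂ − M₁ = 1807.9579 − 1147.6179 = 660.34 million.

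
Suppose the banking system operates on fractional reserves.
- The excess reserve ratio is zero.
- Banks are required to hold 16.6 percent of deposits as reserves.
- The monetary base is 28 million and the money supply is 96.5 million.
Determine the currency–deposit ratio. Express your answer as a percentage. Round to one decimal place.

Using m = M/MB = 96.5/28 ≈ 3.446429. From m = (1 + c)/(c + rr + e), rearranging gives 1 + c = m·(c + rr + e), so c·(1 − m) = m·(rr + e) − 1.
Hence c = [m·(rr + e) − 1]/(1 − m) = [3.446429 × (0.166 + 0) − 1] / (1 − 3.446429) ≈ 0.174905.

17.5%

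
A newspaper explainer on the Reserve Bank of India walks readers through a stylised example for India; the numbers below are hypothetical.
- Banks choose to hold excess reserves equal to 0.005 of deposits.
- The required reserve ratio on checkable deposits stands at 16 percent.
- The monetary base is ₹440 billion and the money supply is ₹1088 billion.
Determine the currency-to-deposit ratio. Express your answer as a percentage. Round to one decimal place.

Using m = M/MB = 1088/440 ≈ 2.472727. From m = (1 + c)/(c + rr + e), rearranging gives 1 + c = m·(c + rr + e), so c·(1 − m) = m·(rr + e) − 1.
Hence c = [m·(rr + e) − 1]/(1 − m) = [2.472727 × (0.16 + 0.005) − 1] / (1 − 2.472727) ≈ 0.401975.

40.2%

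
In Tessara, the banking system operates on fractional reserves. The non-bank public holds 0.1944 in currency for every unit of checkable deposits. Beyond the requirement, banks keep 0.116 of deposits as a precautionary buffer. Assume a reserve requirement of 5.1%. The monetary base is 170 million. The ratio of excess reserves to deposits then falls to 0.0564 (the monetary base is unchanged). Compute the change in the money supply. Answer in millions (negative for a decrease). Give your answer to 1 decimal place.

111.0 million

Initially m₁ = (1 + 0.1944) / (0.051 + 0.116 + 0.1944) ≈ 3.30493, so M₁ = 3.30493 × 170 = 561.8381 million.
After the change m₂ = (1 + 0.1944) / (0.051 + 0.0564 + 0.1944) ≈ 3.95759, so M₂ = 3.95759 × 170 = 672.7903 million.
ΔM = M₂ − M₁ = 672.7903 − 561.8381 = 110.9522 million.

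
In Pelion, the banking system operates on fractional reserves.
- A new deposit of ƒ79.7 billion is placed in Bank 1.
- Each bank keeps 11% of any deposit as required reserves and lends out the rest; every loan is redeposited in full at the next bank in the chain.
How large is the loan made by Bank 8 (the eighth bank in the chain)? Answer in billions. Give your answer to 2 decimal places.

Each bank lends a fraction (1 − rr) = 0.8900 of the deposit it receives, so Bank 8 receives 79.7·0.8900^7 and lends 79.7·0.8900^8 ≈ 31.3746 billion.

ƒ31.37 billion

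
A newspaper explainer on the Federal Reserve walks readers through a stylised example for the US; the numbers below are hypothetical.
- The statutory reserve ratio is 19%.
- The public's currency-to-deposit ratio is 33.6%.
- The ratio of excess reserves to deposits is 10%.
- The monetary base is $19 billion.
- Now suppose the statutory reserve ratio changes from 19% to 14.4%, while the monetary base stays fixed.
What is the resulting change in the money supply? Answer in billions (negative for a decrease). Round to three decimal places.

Initially m₁ = (1 + 0.336) / (0.19 + 0.1 + 0.336) ≈ 2.134185, so M₁ = 2.134185 × 19 ≈ 40.5495 billion.
After the change m₂ = (1 + 0.336) / (0.144 + 0.1 + 0.336) ≈ 2.303448, so M₂ = 2.303448 × 19 ≈ 43.7655 billion.
ΔM = M₂ − M₁ = 43.7655 − 40.5495 = 3.216 billion.

$3.216 billion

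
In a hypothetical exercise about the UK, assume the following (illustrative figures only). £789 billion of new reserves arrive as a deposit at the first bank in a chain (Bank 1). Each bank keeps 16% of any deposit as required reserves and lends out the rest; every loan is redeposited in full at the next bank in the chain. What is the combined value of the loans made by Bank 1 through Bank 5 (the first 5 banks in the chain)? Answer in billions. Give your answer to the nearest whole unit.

Bank i lends (1 − rr)^i of the original deposit: Bank 1 lends 789·0.8400 = 662.7600, Bank 2 lends 789·0.8400² = 556.7184, and so on.
Summing a geometric series: total = 789·[0.8400·(1 − 0.8400^5) / (1 − 0.8400)] ≈ 2409.9116 billion.

£2410 billion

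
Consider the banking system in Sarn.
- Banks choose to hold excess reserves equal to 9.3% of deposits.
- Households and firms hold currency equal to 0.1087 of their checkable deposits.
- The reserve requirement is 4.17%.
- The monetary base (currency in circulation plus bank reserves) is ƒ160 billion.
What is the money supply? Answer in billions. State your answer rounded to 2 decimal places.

The money multiplier is m = (1 + c) / (rr + e + c) = (1 + 0.1087) / (0.0417 + 0.093 + 0.1087) ≈ 4.555053.
So M = m × MB = 4.555053 × 160 ≈ 728.8085 billion.

ƒ728.81 billion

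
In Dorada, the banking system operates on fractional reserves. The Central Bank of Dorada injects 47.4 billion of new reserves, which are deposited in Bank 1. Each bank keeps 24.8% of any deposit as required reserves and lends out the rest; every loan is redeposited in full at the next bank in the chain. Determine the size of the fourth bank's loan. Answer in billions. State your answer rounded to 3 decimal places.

Each bank lends a fraction (1 − rr) = 0.7520 of the deposit it receives, so Bank 4 receives 47.4·0.7520^3 and lends 47.4·0.7520^4 ≈ 15.1583 billion.

15.158 billion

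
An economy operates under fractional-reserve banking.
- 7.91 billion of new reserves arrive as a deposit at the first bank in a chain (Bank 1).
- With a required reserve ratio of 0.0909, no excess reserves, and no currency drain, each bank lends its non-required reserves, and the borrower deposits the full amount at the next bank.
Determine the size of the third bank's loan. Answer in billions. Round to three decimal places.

Each bank lends a fraction (1 − rr) = 0.9091 of the deposit it receives, so Bank 3 receives 7.91·0.9091^2 and lends 7.91·0.9091^3 ≈ 5.9431 billion.

5.943 billion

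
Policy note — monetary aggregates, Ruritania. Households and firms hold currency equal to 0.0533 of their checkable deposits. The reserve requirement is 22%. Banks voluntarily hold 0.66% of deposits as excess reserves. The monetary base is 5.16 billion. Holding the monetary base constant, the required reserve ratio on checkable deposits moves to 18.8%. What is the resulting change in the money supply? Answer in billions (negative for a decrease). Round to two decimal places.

2.51 billion

Initially m₁ = (1 + 0.0533) / (0.22 + 0.0066 + 0.0533) ≈ 3.7631, so M₁ = 3.7631 × 5.16 ≈ 19.4176 billion.
After the change m₂ = (1 + 0.0533) / (0.188 + 0.0066 + 0.0533) ≈ 4.2489, so M₂ = 4.2489 × 5.16 ≈ 21.9243 billion.
ΔM = M₂ − M₁ = 21.9243 − 19.4176 = 2.5067 billion.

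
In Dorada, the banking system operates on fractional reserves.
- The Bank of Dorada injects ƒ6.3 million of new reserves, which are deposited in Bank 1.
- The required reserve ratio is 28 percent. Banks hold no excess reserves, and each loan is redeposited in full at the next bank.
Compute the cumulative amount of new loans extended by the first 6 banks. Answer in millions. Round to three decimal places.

Bank i lends (1 − rr)^i of the original deposit: Bank 1 lends 6.3·0.7200 = 4.5360, Bank 2 lends 6.3·0.7200² ≈ 3.2659, and so on.
Summing a geometric series: total = 6.3·[0.7200·(1 − 0.7200^6) / (1 − 0.7200)] ≈ 13.9431 million.

ƒ13.943 million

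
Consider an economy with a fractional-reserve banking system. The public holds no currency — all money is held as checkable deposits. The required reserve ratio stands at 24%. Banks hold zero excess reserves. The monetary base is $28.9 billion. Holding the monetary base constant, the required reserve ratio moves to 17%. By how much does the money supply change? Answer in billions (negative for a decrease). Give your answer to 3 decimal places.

Initially m₁ = 1 / (0.24) ≈ 4.166667, so M₁ = 4.166667 × 28.9 ≈ 120.4167 billion.
After the change m₂ = 1 / (0.17) ≈ 5.882353, so M₂ = 5.882353 × 28.9 ≈ 170 billion.
ΔM = M₂ − M₁ = 170 − 120.4167 = 49.5833 billion.

$49.583 billion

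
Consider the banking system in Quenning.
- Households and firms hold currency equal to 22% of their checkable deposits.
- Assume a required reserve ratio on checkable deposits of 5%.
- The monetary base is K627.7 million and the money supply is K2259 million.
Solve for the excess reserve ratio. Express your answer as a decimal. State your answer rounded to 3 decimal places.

0.069

Using m = M/MB = 2259/627.7 ≈ 3.598853. Since m = (1 + c)/(c + rr + e), the denominator satisfies c + rr + e = (1 + c)/m = (1 + 0.22) / 3.598853 ≈ 0.338997.
With c = 0.22 and rr = 0.05, the excess reserve ratio is 0.338997 − 0.22 − 0.05 = 0.068997.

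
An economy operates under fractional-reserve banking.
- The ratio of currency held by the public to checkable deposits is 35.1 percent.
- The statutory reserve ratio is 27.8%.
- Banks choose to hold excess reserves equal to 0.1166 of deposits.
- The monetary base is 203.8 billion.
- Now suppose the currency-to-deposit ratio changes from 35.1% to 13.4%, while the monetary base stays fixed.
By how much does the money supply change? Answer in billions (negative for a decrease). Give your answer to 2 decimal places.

67.93 billion

Initially m₁ = (1 + 0.351) / (0.278 + 0.1166 + 0.351) ≈ 1.811964, so M₁ = 1.811964 × 203.8 ≈ 369.2783 billion.
After the change m₂ = (1 + 0.134) / (0.278 + 0.1166 + 0.134) ≈ 2.145289, so M₂ = 2.145289 × 203.8 ≈ 437.2099 billion.
ΔM = M₂ − M₁ = 437.2099 − 369.2783 = 67.9316 billion.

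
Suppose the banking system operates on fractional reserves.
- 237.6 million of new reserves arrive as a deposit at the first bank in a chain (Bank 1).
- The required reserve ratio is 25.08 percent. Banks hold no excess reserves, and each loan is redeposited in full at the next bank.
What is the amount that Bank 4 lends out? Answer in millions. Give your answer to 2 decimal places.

74.86 million

Each bank lends a fraction (1 − rr) = 0.7492 of the deposit it receives, so Bank 4 receives 237.6·0.7492^3 and lends 237.6·0.7492^4 ≈ 74.8579 million.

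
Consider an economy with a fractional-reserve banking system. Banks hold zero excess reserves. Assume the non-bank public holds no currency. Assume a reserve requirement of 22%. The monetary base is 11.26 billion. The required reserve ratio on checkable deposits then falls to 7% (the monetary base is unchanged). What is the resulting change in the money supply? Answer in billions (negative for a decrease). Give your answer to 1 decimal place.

109.7 billion

Initially m₁ = 1 / (0.22) ≈ 4.5455, so M₁ = 4.5455 × 11.26 ≈ 51.1823 billion.
After the change m₂ = 1 / (0.07) ≈ 14.2857, so M₂ = 14.2857 × 11.26 ≈ 160.857 billion.
ΔM = M₂ − M₁ = 160.857 − 51.1823 = 109.6747 billion.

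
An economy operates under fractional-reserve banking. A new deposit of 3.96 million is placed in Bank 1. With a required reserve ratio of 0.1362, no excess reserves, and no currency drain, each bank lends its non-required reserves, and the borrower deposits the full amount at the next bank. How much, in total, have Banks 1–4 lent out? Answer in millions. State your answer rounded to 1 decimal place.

Bank i lends (1 − rr)^i of the original deposit: Bank 1 lends 3.96·0.8638 ≈ 3.4206, Bank 2 lends 3.96·0.8638² ≈ 2.9548, and so on.
Summing a geometric series: total = 3.96·[0.8638·(1 − 0.8638^4) / (1 − 0.8638)] ≈ 11.1324 million.

11.1 million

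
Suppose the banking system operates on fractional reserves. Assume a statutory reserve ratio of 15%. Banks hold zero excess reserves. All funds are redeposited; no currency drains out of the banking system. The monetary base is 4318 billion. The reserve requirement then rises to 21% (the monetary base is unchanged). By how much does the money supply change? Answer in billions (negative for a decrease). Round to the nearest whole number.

Initially m₁ = 1 / (0.15) ≈ 6.66667, so M₁ = 6.66667 × 4318 ≈ 28786.6811 billion.
After the change m₂ = 1 / (0.21) ≈ 4.76190, so M₂ = 4.76190 × 4318 = 20561.8842 billion.
ΔM = M₂ − M₁ = 20561.8842 − 28786.6811 = -8224.7969 billion.

-8225 billion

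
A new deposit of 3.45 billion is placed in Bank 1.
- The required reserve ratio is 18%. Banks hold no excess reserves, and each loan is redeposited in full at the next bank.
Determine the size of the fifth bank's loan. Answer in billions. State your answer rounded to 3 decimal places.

Each bank lends a fraction (1 − rr) = 0.8200 of the deposit it receives, so Bank 5 receives 3.45·0.8200^4 and lends 3.45·0.8200^5 ≈ 1.2791 billion.

1.279 billion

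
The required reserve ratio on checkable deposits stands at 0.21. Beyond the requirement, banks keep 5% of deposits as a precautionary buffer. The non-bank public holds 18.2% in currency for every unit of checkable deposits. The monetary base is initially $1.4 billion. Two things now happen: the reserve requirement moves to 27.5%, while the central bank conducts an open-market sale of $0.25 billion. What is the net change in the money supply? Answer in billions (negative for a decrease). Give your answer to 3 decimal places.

-1.063 billion

Before: m₁ = (1 + 0.182) / (0.21 + 0.05 + 0.182) ≈ 2.67421, MB₁ = 1.4, so M₁ = 2.67421 × 1.4 ≈ 3.7439 billion.
After: m₂ = (1 + 0.182) / (0.275 + 0.05 + 0.182) ≈ 2.33136, MB₂ = 1.4 − 0.25 = 1.15, so M₂ = 2.33136 × 1.15 ≈ 2.6811 billion.
ΔM = M₂ − M₁ = 2.6811 − 3.7439 = -1.0628 billion.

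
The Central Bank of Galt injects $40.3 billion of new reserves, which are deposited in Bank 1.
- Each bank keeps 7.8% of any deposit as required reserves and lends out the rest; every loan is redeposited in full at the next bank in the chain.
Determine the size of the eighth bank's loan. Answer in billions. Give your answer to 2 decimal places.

$21.05 billion

Each bank lends a fraction (1 − rr) = 0.9220 of the deposit it receives, so Bank 8 receives 40.3·0.9220^7 and lends 40.3·0.9220^8 ≈ 21.0452 billion.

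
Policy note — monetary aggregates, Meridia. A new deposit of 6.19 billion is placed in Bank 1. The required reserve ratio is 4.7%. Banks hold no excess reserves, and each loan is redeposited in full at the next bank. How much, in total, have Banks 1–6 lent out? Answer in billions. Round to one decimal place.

31.5 billion

Bank i lends (1 − rr)^i of the original deposit: Bank 1 lends 6.19·0.9530 ≈ 5.8991, Bank 2 lends 6.19·0.9530² ≈ 5.6218, and so on.
Summing a geometric series: total = 6.19·[0.9530·(1 − 0.9530^6) / (1 − 0.9530)] ≈ 31.4872 billion.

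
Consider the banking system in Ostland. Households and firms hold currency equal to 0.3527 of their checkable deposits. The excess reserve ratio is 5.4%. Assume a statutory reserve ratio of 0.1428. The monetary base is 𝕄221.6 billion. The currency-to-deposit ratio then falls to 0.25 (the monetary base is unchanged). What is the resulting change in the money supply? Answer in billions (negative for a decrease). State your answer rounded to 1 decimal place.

𝕄74.5 billion

Initially m₁ = (1 + 0.3527) / (0.1428 + 0.054 + 0.3527) ≈ 2.46169, so M₁ = 2.46169 × 221.6 ≈ 545.5105 billion.
After the change m₂ = (1 + 0.25) / (0.1428 + 0.054 + 0.25) ≈ 2.79767, so M₂ = 2.79767 × 221.6 ≈ 619.9637 billion.
ΔM = M₂ − M₁ = 619.9637 − 545.5105 = 74.4532 billion.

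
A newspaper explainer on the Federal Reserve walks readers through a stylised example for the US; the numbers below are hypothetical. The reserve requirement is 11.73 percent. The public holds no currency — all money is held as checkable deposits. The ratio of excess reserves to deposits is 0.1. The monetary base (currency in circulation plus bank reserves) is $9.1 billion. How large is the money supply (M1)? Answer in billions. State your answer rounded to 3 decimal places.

The money multiplier is m = 1 / (rr + e) = 1 / (0.1173 + 0.1) ≈ 4.60193.
So M = m × MB = 4.60193 × 9.1 ≈ 41.8776 billion.

$41.878 billion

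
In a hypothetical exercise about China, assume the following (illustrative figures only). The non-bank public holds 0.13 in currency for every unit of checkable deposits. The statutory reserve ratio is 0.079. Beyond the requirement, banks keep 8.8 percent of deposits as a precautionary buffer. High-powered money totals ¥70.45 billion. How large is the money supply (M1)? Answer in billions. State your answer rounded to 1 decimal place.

The money multiplier is m = (1 + c) / (rr + e + c) = (1 + 0.13) / (0.079 + 0.088 + 0.13) ≈ 3.8047.
So M = m × MB = 3.8047 × 70.45 ≈ 268.0411 billion.

¥268.0 billion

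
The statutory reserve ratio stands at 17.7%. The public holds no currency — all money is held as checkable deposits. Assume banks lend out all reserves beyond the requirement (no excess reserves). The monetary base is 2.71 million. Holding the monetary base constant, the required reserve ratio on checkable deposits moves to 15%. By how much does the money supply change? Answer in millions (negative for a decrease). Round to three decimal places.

2.756 million

Initially m₁ = 1 / (0.177) ≈ 5.64972, so M₁ = 5.64972 × 2.71 ≈ 15.3107 million.
After the change m₂ = 1 / (0.15) ≈ 6.66667, so M₂ = 6.66667 × 2.71 ≈ 18.0667 million.
ΔM = M₂ − M₁ = 18.0667 − 15.3107 = 2.756 million.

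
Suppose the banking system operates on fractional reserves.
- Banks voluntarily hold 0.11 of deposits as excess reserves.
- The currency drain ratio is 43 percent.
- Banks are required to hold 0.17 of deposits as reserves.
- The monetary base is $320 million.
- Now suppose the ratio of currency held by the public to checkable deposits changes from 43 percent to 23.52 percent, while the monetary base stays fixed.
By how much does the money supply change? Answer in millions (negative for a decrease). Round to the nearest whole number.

Initially m₁ = (1 + 0.43) / (0.17 + 0.11 + 0.43) ≈ 2.0141, so M₁ = 2.0141 × 320 = 644.512 million.
After the change m₂ = (1 + 0.2352) / (0.17 + 0.11 + 0.2352) ≈ 2.3975, so M₂ = 2.3975 × 320 = 767.2 million.
ΔM = M₂ − M₁ = 767.2 − 644.512 = 122.688 million.

$123 million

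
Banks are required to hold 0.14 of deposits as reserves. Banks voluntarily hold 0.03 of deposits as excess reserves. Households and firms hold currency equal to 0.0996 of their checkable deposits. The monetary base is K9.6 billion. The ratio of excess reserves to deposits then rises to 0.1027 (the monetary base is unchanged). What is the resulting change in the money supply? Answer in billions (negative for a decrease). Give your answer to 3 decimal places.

-8.316 billion

Initially m₁ = (1 + 0.0996) / (0.14 + 0.03 + 0.0996) ≈ 4.07864, so M₁ = 4.07864 × 9.6 ≈ 39.1549 billion.
After the change m₂ = (1 + 0.0996) / (0.14 + 0.1027 + 0.0996) ≈ 3.21239, so M₂ = 3.21239 × 9.6 ≈ 30.8389 billion.
ΔM = M₂ − M₁ = 30.8389 − 39.1549 = -8.316 billion.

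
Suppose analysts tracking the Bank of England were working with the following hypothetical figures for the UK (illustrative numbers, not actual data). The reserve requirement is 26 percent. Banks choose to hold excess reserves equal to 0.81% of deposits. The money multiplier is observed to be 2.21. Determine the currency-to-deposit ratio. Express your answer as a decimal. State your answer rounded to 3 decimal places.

0.337

Using m = 2.21. From m = (1 + c)/(c + rr + e), rearranging gives 1 + c = m·(c + rr + e), so c·(1 − m) = m·(rr + e) − 1.
Hence c = [m·(rr + e) − 1]/(1 − m) = [2.21 × (0.26 + 0.0081) − 1] / (1 − 2.21) ≈ 0.336776.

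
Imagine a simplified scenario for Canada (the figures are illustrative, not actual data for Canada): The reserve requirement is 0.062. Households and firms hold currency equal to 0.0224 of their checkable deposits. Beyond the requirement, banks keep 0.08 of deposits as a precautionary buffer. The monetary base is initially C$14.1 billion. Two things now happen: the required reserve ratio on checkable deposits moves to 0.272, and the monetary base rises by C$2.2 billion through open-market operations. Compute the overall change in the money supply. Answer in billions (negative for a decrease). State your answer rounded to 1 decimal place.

Before: m₁ = (1 + 0.0224) / (0.062 + 0.08 + 0.0224) ≈ 6.2190, MB₁ = 14.1, so M₁ = 6.2190 × 14.1 = 87.6879 billion.
After: m₂ = (1 + 0.0224) / (0.272 + 0.08 + 0.0224) ≈ 2.7308, MB₂ = 14.1 + 2.2 = 16.3, so M₂ = 2.7308 × 16.3 ≈ 44.512 billion.
ΔM = M₂ − M₁ = 44.512 − 87.6879 = -43.1759 billion.

-43.2 billion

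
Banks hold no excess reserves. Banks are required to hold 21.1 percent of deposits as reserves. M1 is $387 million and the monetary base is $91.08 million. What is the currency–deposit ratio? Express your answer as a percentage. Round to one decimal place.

Using m = M/MB = 387/91.08 ≈ 4.249012. From m = (1 + c)/(c + rr + e), rearranging gives 1 + c = m·(c + rr + e), so c·(1 − m) = m·(rr + e) − 1.
Hence c = [m·(rr + e) − 1]/(1 − m) = [4.249012 × (0.211 + 0) − 1] / (1 − 4.249012) ≈ 0.031843.

3.2%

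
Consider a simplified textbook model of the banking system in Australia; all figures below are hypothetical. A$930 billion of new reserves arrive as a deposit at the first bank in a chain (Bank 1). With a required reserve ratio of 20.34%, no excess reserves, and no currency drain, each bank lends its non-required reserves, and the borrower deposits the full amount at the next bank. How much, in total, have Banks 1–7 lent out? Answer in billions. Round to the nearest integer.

Bank i lends (1 − rr)^i of the original deposit: Bank 1 lends 930·0.7966 = 740.8380, Bank 2 lends 930·0.7966² ≈ 590.1516, and so on.
Summing a geometric series: total = 930·[0.7966·(1 − 0.7966^7) / (1 − 0.7966)] ≈ 2900.8683 billion.

A$2901 billion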